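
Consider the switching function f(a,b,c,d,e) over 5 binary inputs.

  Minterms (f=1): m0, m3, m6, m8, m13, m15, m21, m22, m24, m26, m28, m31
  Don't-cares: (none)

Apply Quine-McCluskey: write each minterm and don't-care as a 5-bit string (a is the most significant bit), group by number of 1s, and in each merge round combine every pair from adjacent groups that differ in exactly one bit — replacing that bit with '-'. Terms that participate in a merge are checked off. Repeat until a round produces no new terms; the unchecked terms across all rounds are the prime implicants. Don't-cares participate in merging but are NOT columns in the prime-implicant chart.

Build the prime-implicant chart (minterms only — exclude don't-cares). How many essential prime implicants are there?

Round 0: 00000✓ 00011 00110✓ 01000✓ 01101✓ 01111✓ 10101 10110✓ 11000✓ 11010✓ 11100✓ 11111✓
Round 1: -0110 -1000 -1111 0-000 011-1 11-00 110-0
PIs = {-0110, -1000, -1111, 0-000, 00011, 011-1, 10101, 11-00, 110-0}
Coverage chart:
  m0: 0-000 ←essential
  m3: 00011 ←essential
  m6: -0110 ←essential
  m8: -1000,0-000
  m13: 011-1 ←essential
  m15: -1111,011-1
  m21: 10101 ←essential
  m22: -0110 ←essential
  m24: -1000,11-00,110-0
  m26: 110-0 ←essential
  m28: 11-00 ←essential
  m31: -1111 ←essential
Essential: -0110, -1111, 0-000, 00011, 011-1, 10101, 11-00, 110-0

8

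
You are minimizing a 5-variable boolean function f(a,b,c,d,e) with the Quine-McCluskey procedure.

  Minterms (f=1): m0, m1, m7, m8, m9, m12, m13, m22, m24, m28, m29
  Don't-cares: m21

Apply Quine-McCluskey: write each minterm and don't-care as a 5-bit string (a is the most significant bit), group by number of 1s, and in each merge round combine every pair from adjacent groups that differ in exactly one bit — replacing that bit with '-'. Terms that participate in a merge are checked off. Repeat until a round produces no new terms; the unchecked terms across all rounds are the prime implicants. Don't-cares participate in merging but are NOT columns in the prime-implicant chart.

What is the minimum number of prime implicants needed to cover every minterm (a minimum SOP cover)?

[col 0] 00000*, 00001*, 00111, 01000*, 01001*, 01100*, 01101*, 10101*, 10110, 11000*, 11100*, 11101*
[col 1] -1000*, -1100*, -1101*, 0-000*, 0-001*, 0000-*, 01-00*, 01-01*, 0100-*, 0110-*, 1-101, 11-00*, 1110-*
[col 2] -1-00, -110-, 0-00-, 01-0-
Prime implicants: -1-00, -110-, 0-00-, 00111, 01-0-, 1-101, 10110
PI chart (minterm → PIs covering it):
  0 | 0-00-  (sole → essential)
  1 | 0-00-  (sole → essential)
  7 | 00111  (sole → essential)
  8 | -1-00,0-00-,01-0-
  9 | 0-00-,01-0-
  12 | -1-00,-110-,01-0-
  13 | -110-,01-0-
  22 | 10110  (sole → essential)
  24 | -1-00  (sole → essential)
  28 | -1-00,-110-
  29 | -110-,1-101
Essential prime implicants: -1-00, 0-00-, 00111, 10110
Petrick residual → -110-
Minimum SOP uses 5 PIs: bd'e' + bcd' + a'c'd' + a'b'cde + ab'cde'

5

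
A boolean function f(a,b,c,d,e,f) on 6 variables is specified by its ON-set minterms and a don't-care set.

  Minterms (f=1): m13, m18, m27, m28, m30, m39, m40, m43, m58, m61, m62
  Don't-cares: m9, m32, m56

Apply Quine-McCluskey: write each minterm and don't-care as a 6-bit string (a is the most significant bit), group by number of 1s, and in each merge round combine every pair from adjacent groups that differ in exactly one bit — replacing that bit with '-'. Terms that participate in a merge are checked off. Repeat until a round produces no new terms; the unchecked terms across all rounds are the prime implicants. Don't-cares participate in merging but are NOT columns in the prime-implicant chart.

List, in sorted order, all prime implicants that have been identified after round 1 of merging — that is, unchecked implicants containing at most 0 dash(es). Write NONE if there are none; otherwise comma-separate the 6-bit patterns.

010010, 011011, 100111, 101011, 111101

Round 0: 001001✓ 001101✓ 010010 011011 011100✓ 011110✓ 100000✓ 100111 101000✓ 101011 111000✓ 111010✓ 111101 111110✓
Round 1: -11110 001-01 0111-0 1-1000 10-000 111-10 1110-0
PIs = {-11110, 001-01, 010010, 011011, 0111-0, 1-1000, 10-000, 100111, 101011, 111-10, 1110-0, 111101}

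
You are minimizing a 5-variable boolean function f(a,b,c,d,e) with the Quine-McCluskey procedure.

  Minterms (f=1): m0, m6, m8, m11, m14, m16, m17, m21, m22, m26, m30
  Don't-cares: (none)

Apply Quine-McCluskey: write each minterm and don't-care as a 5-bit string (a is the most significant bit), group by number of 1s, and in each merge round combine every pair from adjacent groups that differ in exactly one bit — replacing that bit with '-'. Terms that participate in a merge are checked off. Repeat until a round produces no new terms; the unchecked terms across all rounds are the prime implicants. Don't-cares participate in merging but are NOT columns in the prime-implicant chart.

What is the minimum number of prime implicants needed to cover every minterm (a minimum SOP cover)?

[col 0] 00000*, 00110*, 01000*, 01011, 01110*, 10000*, 10001*, 10101*, 10110*, 11010*, 11110*
[col 1] -0000, -0110*, -1110*, 0-000, 0-110*, 1-110*, 10-01, 1000-, 11-10
[col 2] --110
Prime implicants: --110, -0000, 0-000, 01011, 10-01, 1000-, 11-10
PI chart (minterm → PIs covering it):
  0 | -0000,0-000
  6 | --110  (sole → essential)
  8 | 0-000  (sole → essential)
  11 | 01011  (sole → essential)
  14 | --110  (sole → essential)
  16 | -0000,1000-
  17 | 10-01,1000-
  21 | 10-01  (sole → essential)
  22 | --110  (sole → essential)
  26 | 11-10  (sole → essential)
  30 | --110,11-10
Essential prime implicants: --110, 0-000, 01011, 10-01, 11-10
Petrick residual → -0000
Minimum SOP uses 6 PIs: cde' + b'c'd'e' + a'c'd'e' + a'bc'de + ab'd'e + abde'

6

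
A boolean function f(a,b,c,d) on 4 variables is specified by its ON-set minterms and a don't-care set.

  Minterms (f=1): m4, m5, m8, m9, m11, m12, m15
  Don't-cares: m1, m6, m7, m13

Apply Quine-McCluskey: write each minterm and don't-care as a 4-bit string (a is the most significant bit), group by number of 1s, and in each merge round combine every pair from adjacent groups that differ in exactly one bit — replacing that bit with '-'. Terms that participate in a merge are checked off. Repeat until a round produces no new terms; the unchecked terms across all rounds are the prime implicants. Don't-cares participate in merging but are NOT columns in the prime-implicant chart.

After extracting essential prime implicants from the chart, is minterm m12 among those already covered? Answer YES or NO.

YES

[col 0] 0001*, 0100*, 0101*, 0110*, 0111*, 1000*, 1001*, 1011*, 1100*, 1101*, 1111*
[col 1] -001*, -100*, -101*, -111*, 0-01*, 01-0*, 01-1*, 010-*, 011-*, 1-00*, 1-01*, 1-11*, 10-1*, 100-*, 11-1*, 110-*
[col 2] --01, -1-1, -10-, 01--, 1--1, 1-0-
Prime implicants: --01, -1-1, -10-, 01--, 1--1, 1-0-
PI chart (minterm → PIs covering it):
  4 | -10-,01--
  5 | --01,-1-1,-10-,01--
  8 | 1-0-  (sole → essential)
  9 | --01,1--1,1-0-
  11 | 1--1  (sole → essential)
  12 | -10-,1-0-
  15 | -1-1,1--1
Essential prime implicants: 1--1, 1-0-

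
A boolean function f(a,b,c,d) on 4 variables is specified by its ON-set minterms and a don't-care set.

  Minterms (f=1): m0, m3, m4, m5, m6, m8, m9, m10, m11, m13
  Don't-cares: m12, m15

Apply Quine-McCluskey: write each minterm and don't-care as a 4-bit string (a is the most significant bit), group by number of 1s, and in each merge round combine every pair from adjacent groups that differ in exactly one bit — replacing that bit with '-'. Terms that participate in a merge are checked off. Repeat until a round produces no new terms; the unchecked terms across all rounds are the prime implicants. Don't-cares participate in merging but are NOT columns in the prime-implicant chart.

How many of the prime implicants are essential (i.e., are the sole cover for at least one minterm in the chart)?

5

size-2^0 implicants → 0000(✓)  0011(✓)  0100(✓)  0101(✓)  0110(✓)  1000(✓)  1001(✓)  1010(✓)  1011(✓)  1100(✓)  1101(✓)  1111(✓)
size-2^1 implicants → -000(✓)  -011  -100(✓)  -101(✓)  0-00(✓)  01-0  010-(✓)  1-00(✓)  1-01(✓)  1-11(✓)  10-0(✓)  10-1(✓)  100-(✓)  101-(✓)  11-1(✓)  110-(✓)
size-2^2 implicants → --00  -10-  1--1  1-0-  10--
Unchecked terms (primes): --00, -011, -10-, 01-0, 1--1, 1-0-, 10--
Minterm coverage:
  m0 ⊆ --00 [E]
  m3 ⊆ -011 [E]
  m4 ⊆ --00,-10-,01-0
  m5 ⊆ -10- [E]
  m6 ⊆ 01-0 [E]
  m8 ⊆ --00,1-0-,10--
  m9 ⊆ 1--1,1-0-,10--
  m10 ⊆ 10-- [E]
  m11 ⊆ -011,1--1,10--
  m13 ⊆ -10-,1--1,1-0-
E = {--00, -011, -10-, 01-0, 10--}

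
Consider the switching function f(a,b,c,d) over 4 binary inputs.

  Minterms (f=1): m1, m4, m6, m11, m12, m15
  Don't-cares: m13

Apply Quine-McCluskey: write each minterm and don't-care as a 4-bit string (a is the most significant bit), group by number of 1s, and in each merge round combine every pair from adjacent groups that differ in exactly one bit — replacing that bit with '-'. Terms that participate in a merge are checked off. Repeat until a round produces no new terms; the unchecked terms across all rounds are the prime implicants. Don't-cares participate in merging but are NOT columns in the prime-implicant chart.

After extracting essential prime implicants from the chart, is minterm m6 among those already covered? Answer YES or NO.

[col 0] 0001, 0100*, 0110*, 1011*, 1100*, 1101*, 1111*
[col 1] -100, 01-0, 1-11, 11-1, 110-
Prime implicants: -100, 0001, 01-0, 1-11, 11-1, 110-
PI chart (minterm → PIs covering it):
  1 | 0001  (sole → essential)
  4 | -100,01-0
  6 | 01-0  (sole → essential)
  11 | 1-11  (sole → essential)
  12 | -100,110-
  15 | 1-11,11-1
Essential prime implicants: 0001, 01-0, 1-11

YES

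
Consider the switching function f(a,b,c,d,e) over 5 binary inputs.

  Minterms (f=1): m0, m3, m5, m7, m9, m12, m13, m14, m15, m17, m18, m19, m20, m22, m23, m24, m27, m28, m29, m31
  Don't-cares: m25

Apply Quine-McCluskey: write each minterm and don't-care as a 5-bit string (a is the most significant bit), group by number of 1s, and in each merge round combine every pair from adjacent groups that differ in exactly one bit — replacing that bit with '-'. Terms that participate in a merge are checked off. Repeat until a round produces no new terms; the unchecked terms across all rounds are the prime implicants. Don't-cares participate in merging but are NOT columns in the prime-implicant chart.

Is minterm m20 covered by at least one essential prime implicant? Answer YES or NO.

NO

Round 0: 00000 00011✓ 00101✓ 00111✓ 01001✓ 01100✓ 01101✓ 01110✓ 01111✓ 10001✓ 10010✓ 10011✓ 10100✓ 10110✓ 10111✓ 11000✓ 11001✓ 11011✓ 11100✓ 11101✓ 11111✓
Round 1: -0011✓ -0111✓ -1001✓ -1100✓ -1101✓ -1111✓ 0-101✓ 0-111✓ 00-11✓ 001-1✓ 01-01✓ 011-0✓ 011-1✓ 0110-✓ 0111-✓ 1-001✓ 1-011✓ 1-100 1-111✓ 10-10✓ 10-11✓ 100-1✓ 1001-✓ 101-0 1011-✓ 11-00✓ 11-01✓ 11-11✓ 110-1✓ 1100-✓ 111-1✓ 1110-✓
Round 2: --111 -0-11 -1-01 -11-1 -110- 0-1-1 011-- 1--11 1-0-1 10-1- 11--1 11-0-
PIs = {--111, -0-11, -1-01, -11-1, -110-, 0-1-1, 00000, 011--, 1--11, 1-0-1, 1-100, 10-1-, 101-0, 11--1, 11-0-}
Coverage chart:
  m0: 00000 ←essential
  m3: -0-11 ←essential
  m5: 0-1-1 ←essential
  m7: --111,-0-11,0-1-1
  m9: -1-01 ←essential
  m12: -110-,011--
  m13: -1-01,-11-1,-110-,0-1-1,011--
  m14: 011-- ←essential
  m15: --111,-11-1,0-1-1,011--
  m17: 1-0-1 ←essential
  m18: 10-1- ←essential
  m19: -0-11,1--11,1-0-1,10-1-
  m20: 1-100,101-0
  m22: 10-1-,101-0
  m23: --111,-0-11,1--11,10-1-
  m24: 11-0- ←essential
  m27: 1--11,1-0-1,11--1
  m28: -110-,1-100,11-0-
  m29: -1-01,-11-1,-110-,11--1,11-0-
  m31: --111,-11-1,1--11,11--1
Essential: -0-11, -1-01, 0-1-1, 00000, 011--, 1-0-1, 10-1-, 11-0-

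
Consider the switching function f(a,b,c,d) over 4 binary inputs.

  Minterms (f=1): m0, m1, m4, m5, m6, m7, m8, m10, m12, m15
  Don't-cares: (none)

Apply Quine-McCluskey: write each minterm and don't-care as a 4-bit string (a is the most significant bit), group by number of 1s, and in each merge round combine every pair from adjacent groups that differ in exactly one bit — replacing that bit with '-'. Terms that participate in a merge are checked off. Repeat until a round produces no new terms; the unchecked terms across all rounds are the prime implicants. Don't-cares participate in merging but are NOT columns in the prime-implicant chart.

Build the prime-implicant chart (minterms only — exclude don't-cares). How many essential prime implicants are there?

5

size-2^0 implicants → 0000(✓)  0001(✓)  0100(✓)  0101(✓)  0110(✓)  0111(✓)  1000(✓)  1010(✓)  1100(✓)  1111(✓)
size-2^1 implicants → -000(✓)  -100(✓)  -111  0-00(✓)  0-01(✓)  000-(✓)  01-0(✓)  01-1(✓)  010-(✓)  011-(✓)  1-00(✓)  10-0
size-2^2 implicants → --00  0-0-  01--
Unchecked terms (primes): --00, -111, 0-0-, 01--, 10-0
Minterm coverage:
  m0 ⊆ --00,0-0-
  m1 ⊆ 0-0- [E]
  m4 ⊆ --00,0-0-,01--
  m5 ⊆ 0-0-,01--
  m6 ⊆ 01-- [E]
  m7 ⊆ -111,01--
  m8 ⊆ --00,10-0
  m10 ⊆ 10-0 [E]
  m12 ⊆ --00 [E]
  m15 ⊆ -111 [E]
E = {--00, -111, 0-0-, 01--, 10-0}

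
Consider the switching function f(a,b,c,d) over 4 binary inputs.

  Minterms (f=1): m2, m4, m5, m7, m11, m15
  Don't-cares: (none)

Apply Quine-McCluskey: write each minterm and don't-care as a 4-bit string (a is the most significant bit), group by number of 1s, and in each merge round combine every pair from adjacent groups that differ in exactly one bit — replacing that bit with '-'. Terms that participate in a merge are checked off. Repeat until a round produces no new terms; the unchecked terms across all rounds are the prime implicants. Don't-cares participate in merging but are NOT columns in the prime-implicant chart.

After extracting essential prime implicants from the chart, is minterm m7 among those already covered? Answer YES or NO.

NO

size-2^0 implicants → 0010  0100(✓)  0101(✓)  0111(✓)  1011(✓)  1111(✓)
size-2^1 implicants → -111  01-1  010-  1-11
Unchecked terms (primes): -111, 0010, 01-1, 010-, 1-11
Minterm coverage:
  m2 ⊆ 0010 [E]
  m4 ⊆ 010- [E]
  m5 ⊆ 01-1,010-
  m7 ⊆ -111,01-1
  m11 ⊆ 1-11 [E]
  m15 ⊆ -111,1-11
E = {0010, 010-, 1-11}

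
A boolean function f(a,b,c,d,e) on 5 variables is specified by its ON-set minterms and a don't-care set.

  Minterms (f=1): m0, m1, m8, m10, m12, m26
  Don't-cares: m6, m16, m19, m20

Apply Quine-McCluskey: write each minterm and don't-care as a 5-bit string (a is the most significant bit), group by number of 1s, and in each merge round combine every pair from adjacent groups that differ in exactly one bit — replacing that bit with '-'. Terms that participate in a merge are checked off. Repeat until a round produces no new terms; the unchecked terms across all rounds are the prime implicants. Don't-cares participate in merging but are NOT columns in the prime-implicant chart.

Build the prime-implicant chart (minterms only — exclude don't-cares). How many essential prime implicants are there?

3

size-2^0 implicants → 00000(✓)  00001(✓)  00110  01000(✓)  01010(✓)  01100(✓)  10000(✓)  10011  10100(✓)  11010(✓)
size-2^1 implicants → -0000  -1010  0-000  0000-  01-00  010-0  10-00
Unchecked terms (primes): -0000, -1010, 0-000, 0000-, 00110, 01-00, 010-0, 10-00, 10011
Minterm coverage:
  m0 ⊆ -0000,0-000,0000-
  m1 ⊆ 0000- [E]
  m8 ⊆ 0-000,01-00,010-0
  m10 ⊆ -1010,010-0
  m12 ⊆ 01-00 [E]
  m26 ⊆ -1010 [E]
E = {-1010, 0000-, 01-00}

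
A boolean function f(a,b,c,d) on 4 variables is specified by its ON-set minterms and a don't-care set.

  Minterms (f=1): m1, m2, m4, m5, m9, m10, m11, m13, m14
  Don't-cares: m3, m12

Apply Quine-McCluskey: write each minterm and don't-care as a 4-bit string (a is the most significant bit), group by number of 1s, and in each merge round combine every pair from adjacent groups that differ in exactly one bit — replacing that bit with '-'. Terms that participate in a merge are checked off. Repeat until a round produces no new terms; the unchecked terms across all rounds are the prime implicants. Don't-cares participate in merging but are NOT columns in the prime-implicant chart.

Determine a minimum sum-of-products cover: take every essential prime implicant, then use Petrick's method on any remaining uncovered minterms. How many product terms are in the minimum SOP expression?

4

size-2^0 implicants → 0001(✓)  0010(✓)  0011(✓)  0100(✓)  0101(✓)  1001(✓)  1010(✓)  1011(✓)  1100(✓)  1101(✓)  1110(✓)
size-2^1 implicants → -001(✓)  -010(✓)  -011(✓)  -100(✓)  -101(✓)  0-01(✓)  00-1(✓)  001-(✓)  010-(✓)  1-01(✓)  1-10  10-1(✓)  101-(✓)  11-0  110-(✓)
size-2^2 implicants → --01  -0-1  -01-  -10-
Unchecked terms (primes): --01, -0-1, -01-, -10-, 1-10, 11-0
Minterm coverage:
  m1 ⊆ --01,-0-1
  m2 ⊆ -01- [E]
  m4 ⊆ -10- [E]
  m5 ⊆ --01,-10-
  m9 ⊆ --01,-0-1
  m10 ⊆ -01-,1-10
  m11 ⊆ -0-1,-01-
  m13 ⊆ --01,-10-
  m14 ⊆ 1-10,11-0
E = {-01-, -10-}
Petrick residual → --01, 1-10
Cover = c'd + b'c + bc' + acd'  |cover|=4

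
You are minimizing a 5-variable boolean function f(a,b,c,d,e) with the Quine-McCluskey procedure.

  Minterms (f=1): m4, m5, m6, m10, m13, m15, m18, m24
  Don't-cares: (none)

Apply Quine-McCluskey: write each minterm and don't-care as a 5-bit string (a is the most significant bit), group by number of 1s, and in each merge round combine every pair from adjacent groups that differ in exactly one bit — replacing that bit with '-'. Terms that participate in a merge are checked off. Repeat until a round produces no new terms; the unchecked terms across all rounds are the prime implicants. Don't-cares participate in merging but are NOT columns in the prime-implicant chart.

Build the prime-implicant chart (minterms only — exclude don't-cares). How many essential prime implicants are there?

5

[col 0] 00100*, 00101*, 00110*, 01010, 01101*, 01111*, 10010, 11000
[col 1] 0-101, 001-0, 0010-, 011-1
Prime implicants: 0-101, 001-0, 0010-, 01010, 011-1, 10010, 11000
PI chart (minterm → PIs covering it):
  4 | 001-0,0010-
  5 | 0-101,0010-
  6 | 001-0  (sole → essential)
  10 | 01010  (sole → essential)
  13 | 0-101,011-1
  15 | 011-1  (sole → essential)
  18 | 10010  (sole → essential)
  24 | 11000  (sole → essential)
Essential prime implicants: 001-0, 01010, 011-1, 10010, 11000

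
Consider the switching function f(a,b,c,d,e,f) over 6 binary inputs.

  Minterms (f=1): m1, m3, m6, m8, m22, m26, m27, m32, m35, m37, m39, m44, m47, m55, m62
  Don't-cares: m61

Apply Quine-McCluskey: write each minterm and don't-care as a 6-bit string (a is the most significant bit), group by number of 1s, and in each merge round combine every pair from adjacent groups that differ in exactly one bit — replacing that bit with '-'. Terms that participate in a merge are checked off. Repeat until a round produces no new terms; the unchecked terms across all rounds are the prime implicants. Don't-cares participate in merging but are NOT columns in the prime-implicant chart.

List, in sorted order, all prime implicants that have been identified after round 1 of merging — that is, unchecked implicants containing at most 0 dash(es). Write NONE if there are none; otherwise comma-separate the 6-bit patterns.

001000, 100000, 101100, 111101, 111110

[col 0] 000001*, 000011*, 000110*, 001000, 010110*, 011010*, 011011*, 100000, 100011*, 100101*, 100111*, 101100, 101111*, 110111*, 111101, 111110
[col 1] -00011, 0-0110, 0000-1, 01101-, 1-0111, 10-111, 100-11, 1001-1
Prime implicants: -00011, 0-0110, 0000-1, 001000, 01101-, 1-0111, 10-111, 100-11, 100000, 1001-1, 101100, 111101, 111110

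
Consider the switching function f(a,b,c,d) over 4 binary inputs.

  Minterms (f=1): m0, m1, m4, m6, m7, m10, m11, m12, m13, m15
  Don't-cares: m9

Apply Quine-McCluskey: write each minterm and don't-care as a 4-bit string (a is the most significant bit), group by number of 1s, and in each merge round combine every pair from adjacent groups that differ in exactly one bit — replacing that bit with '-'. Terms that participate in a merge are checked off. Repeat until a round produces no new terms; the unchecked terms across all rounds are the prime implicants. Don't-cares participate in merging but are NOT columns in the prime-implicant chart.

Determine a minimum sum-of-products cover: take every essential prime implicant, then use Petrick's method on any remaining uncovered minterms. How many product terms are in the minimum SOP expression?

5

[col 0] 0000*, 0001*, 0100*, 0110*, 0111*, 1001*, 1010*, 1011*, 1100*, 1101*, 1111*
[col 1] -001, -100, -111, 0-00, 000-, 01-0, 011-, 1-01*, 1-11*, 10-1*, 101-, 11-1*, 110-
[col 2] 1--1
Prime implicants: -001, -100, -111, 0-00, 000-, 01-0, 011-, 1--1, 101-, 110-
PI chart (minterm → PIs covering it):
  0 | 0-00,000-
  1 | -001,000-
  4 | -100,0-00,01-0
  6 | 01-0,011-
  7 | -111,011-
  10 | 101-  (sole → essential)
  11 | 1--1,101-
  12 | -100,110-
  13 | 1--1,110-
  15 | -111,1--1
Essential prime implicants: 101-
Petrick residual → -100, 000-, 011-, 1--1
Minimum SOP uses 5 PIs: bc'd' + a'b'c' + a'bc + ad + ab'c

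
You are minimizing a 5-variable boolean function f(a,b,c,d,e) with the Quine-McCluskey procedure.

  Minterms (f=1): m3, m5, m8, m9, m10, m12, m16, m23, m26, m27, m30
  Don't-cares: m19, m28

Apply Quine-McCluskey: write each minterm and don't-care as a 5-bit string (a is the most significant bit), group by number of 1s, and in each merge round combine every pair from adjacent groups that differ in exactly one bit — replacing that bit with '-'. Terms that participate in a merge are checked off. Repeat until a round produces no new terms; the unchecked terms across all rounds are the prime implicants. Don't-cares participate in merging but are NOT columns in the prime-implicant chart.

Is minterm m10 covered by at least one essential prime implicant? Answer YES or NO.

NO

Round 0: 00011✓ 00101 01000✓ 01001✓ 01010✓ 01100✓ 10000 10011✓ 10111✓ 11010✓ 11011✓ 11100✓ 11110✓
Round 1: -0011 -1010 -1100 01-00 010-0 0100- 1-011 10-11 11-10 1101- 111-0
PIs = {-0011, -1010, -1100, 00101, 01-00, 010-0, 0100-, 1-011, 10-11, 10000, 11-10, 1101-, 111-0}
Coverage chart:
  m3: -0011 ←essential
  m5: 00101 ←essential
  m8: 01-00,010-0,0100-
  m9: 0100- ←essential
  m10: -1010,010-0
  m12: -1100,01-00
  m16: 10000 ←essential
  m23: 10-11 ←essential
  m26: -1010,11-10,1101-
  m27: 1-011,1101-
  m30: 11-10,111-0
Essential: -0011, 00101, 0100-, 10-11, 10000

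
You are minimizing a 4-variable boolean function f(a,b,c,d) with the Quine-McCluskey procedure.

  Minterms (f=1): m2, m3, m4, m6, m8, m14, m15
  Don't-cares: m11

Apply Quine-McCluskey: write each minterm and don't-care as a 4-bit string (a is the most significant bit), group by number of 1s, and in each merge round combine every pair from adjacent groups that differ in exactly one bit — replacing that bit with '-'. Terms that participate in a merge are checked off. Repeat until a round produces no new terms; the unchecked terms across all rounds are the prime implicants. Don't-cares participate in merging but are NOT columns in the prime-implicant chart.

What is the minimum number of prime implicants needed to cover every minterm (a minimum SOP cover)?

4

Round 0: 0010✓ 0011✓ 0100✓ 0110✓ 1000 1011✓ 1110✓ 1111✓
Round 1: -011 -110 0-10 001- 01-0 1-11 111-
PIs = {-011, -110, 0-10, 001-, 01-0, 1-11, 1000, 111-}
Coverage chart:
  m2: 0-10,001-
  m3: -011,001-
  m4: 01-0 ←essential
  m6: -110,0-10,01-0
  m8: 1000 ←essential
  m14: -110,111-
  m15: 1-11,111-
Essential: 01-0, 1000
Petrick residual → 001-, 111-
Min cover (4 terms): a'b'c + a'bd' + ab'c'd' + abc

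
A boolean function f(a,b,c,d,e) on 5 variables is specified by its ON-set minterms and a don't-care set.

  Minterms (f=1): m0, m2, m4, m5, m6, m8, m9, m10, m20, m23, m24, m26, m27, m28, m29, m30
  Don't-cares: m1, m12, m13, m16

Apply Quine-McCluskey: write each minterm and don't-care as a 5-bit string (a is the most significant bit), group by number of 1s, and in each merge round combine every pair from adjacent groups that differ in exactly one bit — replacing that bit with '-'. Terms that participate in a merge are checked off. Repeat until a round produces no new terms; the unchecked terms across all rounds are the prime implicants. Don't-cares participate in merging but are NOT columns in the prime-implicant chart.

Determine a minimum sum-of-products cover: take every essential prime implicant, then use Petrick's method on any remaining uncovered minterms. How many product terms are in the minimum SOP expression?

[col 0] 00000*, 00001*, 00010*, 00100*, 00101*, 00110*, 01000*, 01001*, 01010*, 01100*, 01101*, 10000*, 10100*, 10111, 11000*, 11010*, 11011*, 11100*, 11101*, 11110*
[col 1] -0000*, -0100*, -1000*, -1010*, -1100*, -1101*, 0-000*, 0-001*, 0-010*, 0-100*, 0-101*, 00-00*, 00-01*, 00-10*, 000-0*, 0000-*, 001-0*, 0010-*, 01-00*, 01-01*, 010-0*, 0100-*, 0110-*, 1-000*, 1-100*, 10-00*, 11-00*, 11-10*, 110-0*, 1101-, 111-0*, 1110-*
[col 2] --000*, --100*, -0-00*, -1-00*, -10-0, -110-, 0--00*, 0--01*, 0-0-0, 0-00-*, 0-10-*, 00--0, 00-0-*, 01-0-*, 1--00*, 11--0
[col 3] ---00, 0--0-
Prime implicants: ---00, -10-0, -110-, 0--0-, 0-0-0, 00--0, 10111, 11--0, 1101-
PI chart (minterm → PIs covering it):
  0 | ---00,0--0-,0-0-0,00--0
  2 | 0-0-0,00--0
  4 | ---00,0--0-,00--0
  5 | 0--0-  (sole → essential)
  6 | 00--0  (sole → essential)
  8 | ---00,-10-0,0--0-,0-0-0
  9 | 0--0-  (sole → essential)
  10 | -10-0,0-0-0
  20 | ---00  (sole → essential)
  23 | 10111  (sole → essential)
  24 | ---00,-10-0,11--0
  26 | -10-0,11--0,1101-
  27 | 1101-  (sole → essential)
  28 | ---00,-110-,11--0
  29 | -110-  (sole → essential)
  30 | 11--0  (sole → essential)
Essential prime implicants: ---00, -110-, 0--0-, 00--0, 10111, 11--0, 1101-
Petrick residual → -10-0
Minimum SOP uses 8 PIs: d'e' + bc'e' + bcd' + a'd' + a'b'e' + ab'cde + abe' + abc'd

8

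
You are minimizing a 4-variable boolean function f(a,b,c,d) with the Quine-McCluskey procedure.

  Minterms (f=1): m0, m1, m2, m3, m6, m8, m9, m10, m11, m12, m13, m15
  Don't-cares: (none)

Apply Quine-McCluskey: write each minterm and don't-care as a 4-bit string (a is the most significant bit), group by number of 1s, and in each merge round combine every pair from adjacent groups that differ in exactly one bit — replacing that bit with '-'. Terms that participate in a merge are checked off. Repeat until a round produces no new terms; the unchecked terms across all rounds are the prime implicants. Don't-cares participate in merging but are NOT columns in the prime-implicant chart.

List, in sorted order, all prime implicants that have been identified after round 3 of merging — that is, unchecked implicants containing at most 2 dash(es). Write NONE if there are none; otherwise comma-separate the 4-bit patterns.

Round 0: 0000✓ 0001✓ 0010✓ 0011✓ 0110✓ 1000✓ 1001✓ 1010✓ 1011✓ 1100✓ 1101✓ 1111✓
Round 1: -000✓ -001✓ -010✓ -011✓ 0-10 00-0✓ 00-1✓ 000-✓ 001-✓ 1-00✓ 1-01✓ 1-11✓ 10-0✓ 10-1✓ 100-✓ 101-✓ 11-1✓ 110-✓
Round 2: -0-0✓ -0-1✓ -00-✓ -01-✓ 00--✓ 1--1 1-0- 10--✓
Round 3: -0--
PIs = {-0--, 0-10, 1--1, 1-0-}

0-10, 1--1, 1-0-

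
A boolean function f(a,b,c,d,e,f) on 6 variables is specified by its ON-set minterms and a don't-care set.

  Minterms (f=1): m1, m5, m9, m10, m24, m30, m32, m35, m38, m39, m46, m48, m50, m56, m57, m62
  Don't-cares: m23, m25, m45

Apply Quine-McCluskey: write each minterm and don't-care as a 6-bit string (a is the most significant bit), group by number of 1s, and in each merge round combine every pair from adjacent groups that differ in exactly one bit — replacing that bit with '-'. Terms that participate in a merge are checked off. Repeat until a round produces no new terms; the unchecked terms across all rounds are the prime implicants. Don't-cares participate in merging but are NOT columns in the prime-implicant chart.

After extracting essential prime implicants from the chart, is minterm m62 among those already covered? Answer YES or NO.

Round 0: 000001✓ 000101✓ 001001✓ 001010 010111 011000✓ 011001✓ 011110✓ 100000✓ 100011✓ 100110✓ 100111✓ 101101 101110✓ 110000✓ 110010✓ 111000✓ 111001✓ 111110✓
Round 1: -11000✓ -11001✓ -11110 0-1001 00-001 000-01 01100-✓ 1-0000 1-1110 10-110 100-11 10011- 11-000 1100-0 11100-✓
Round 2: -1100-
PIs = {-1100-, -11110, 0-1001, 00-001, 000-01, 001010, 010111, 1-0000, 1-1110, 10-110, 100-11, 10011-, 101101, 11-000, 1100-0}
Coverage chart:
  m1: 00-001,000-01
  m5: 000-01 ←essential
  m9: 0-1001,00-001
  m10: 001010 ←essential
  m24: -1100- ←essential
  m30: -11110 ←essential
  m32: 1-0000 ←essential
  m35: 100-11 ←essential
  m38: 10-110,10011-
  m39: 100-11,10011-
  m46: 1-1110,10-110
  m48: 1-0000,11-000,1100-0
  m50: 1100-0 ←essential
  m56: -1100-,11-000
  m57: -1100- ←essential
  m62: -11110,1-1110
Essential: -1100-, -11110, 000-01, 001010, 1-0000, 100-11, 1100-0

YES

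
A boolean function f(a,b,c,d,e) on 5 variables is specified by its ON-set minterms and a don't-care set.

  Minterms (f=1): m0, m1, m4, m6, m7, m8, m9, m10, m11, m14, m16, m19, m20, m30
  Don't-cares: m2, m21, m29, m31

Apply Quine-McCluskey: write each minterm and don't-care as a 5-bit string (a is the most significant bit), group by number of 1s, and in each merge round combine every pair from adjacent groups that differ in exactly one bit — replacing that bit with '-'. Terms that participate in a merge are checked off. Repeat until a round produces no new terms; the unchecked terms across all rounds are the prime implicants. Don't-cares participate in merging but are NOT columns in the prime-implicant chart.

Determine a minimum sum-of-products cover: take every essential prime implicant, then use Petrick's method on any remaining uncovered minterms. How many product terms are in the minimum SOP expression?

size-2^0 implicants → 00000(✓)  00001(✓)  00010(✓)  00100(✓)  00110(✓)  00111(✓)  01000(✓)  01001(✓)  01010(✓)  01011(✓)  01110(✓)  10000(✓)  10011  10100(✓)  10101(✓)  11101(✓)  11110(✓)  11111(✓)
size-2^1 implicants → -0000(✓)  -0100(✓)  -1110  0-000(✓)  0-001(✓)  0-010(✓)  0-110(✓)  00-00(✓)  00-10(✓)  000-0(✓)  0000-(✓)  001-0(✓)  0011-  01-10(✓)  010-0(✓)  010-1(✓)  0100-(✓)  0101-(✓)  1-101  10-00(✓)  1010-  111-1  1111-
size-2^2 implicants → -0-00  0--10  0-0-0  0-00-  00--0  010--
Unchecked terms (primes): -0-00, -1110, 0--10, 0-0-0, 0-00-, 00--0, 0011-, 010--, 1-101, 10011, 1010-, 111-1, 1111-
Minterm coverage:
  m0 ⊆ -0-00,0-0-0,0-00-,00--0
  m1 ⊆ 0-00- [E]
  m4 ⊆ -0-00,00--0
  m6 ⊆ 0--10,00--0,0011-
  m7 ⊆ 0011- [E]
  m8 ⊆ 0-0-0,0-00-,010--
  m9 ⊆ 0-00-,010--
  m10 ⊆ 0--10,0-0-0,010--
  m11 ⊆ 010-- [E]
  m14 ⊆ -1110,0--10
  m16 ⊆ -0-00 [E]
  m19 ⊆ 10011 [E]
  m20 ⊆ -0-00,1010-
  m30 ⊆ -1110,1111-
E = {-0-00, 0-00-, 0011-, 010--, 10011}
Petrick residual → -1110
Cover = b'd'e' + bcde' + a'c'd' + a'b'cd + a'bc' + ab'c'de  |cover|=6

6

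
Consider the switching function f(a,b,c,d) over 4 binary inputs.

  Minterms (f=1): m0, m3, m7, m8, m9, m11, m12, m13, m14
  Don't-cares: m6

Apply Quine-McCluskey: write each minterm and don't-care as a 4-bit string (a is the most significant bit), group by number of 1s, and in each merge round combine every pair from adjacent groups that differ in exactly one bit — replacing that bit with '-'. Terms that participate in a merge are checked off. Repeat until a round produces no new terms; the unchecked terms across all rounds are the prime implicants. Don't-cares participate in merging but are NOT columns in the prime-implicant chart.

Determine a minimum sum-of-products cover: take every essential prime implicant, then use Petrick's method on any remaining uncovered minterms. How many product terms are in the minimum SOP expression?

[col 0] 0000*, 0011*, 0110*, 0111*, 1000*, 1001*, 1011*, 1100*, 1101*, 1110*
[col 1] -000, -011, -110, 0-11, 011-, 1-00*, 1-01*, 10-1, 100-*, 11-0, 110-*
[col 2] 1-0-
Prime implicants: -000, -011, -110, 0-11, 011-, 1-0-, 10-1, 11-0
PI chart (minterm → PIs covering it):
  0 | -000  (sole → essential)
  3 | -011,0-11
  7 | 0-11,011-
  8 | -000,1-0-
  9 | 1-0-,10-1
  11 | -011,10-1
  12 | 1-0-,11-0
  13 | 1-0-  (sole → essential)
  14 | -110,11-0
Essential prime implicants: -000, 1-0-
Petrick residual → -011, -110, 0-11
Minimum SOP uses 5 PIs: b'c'd' + b'cd + bcd' + a'cd + ac'

5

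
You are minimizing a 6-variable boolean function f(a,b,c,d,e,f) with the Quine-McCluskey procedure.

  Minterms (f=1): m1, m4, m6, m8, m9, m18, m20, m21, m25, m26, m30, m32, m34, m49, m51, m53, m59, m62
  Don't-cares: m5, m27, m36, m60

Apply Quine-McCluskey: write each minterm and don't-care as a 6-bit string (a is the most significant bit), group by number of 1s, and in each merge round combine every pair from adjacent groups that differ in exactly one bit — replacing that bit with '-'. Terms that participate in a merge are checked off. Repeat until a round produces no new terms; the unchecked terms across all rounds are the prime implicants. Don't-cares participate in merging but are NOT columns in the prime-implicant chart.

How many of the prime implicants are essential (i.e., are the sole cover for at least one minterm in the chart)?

[col 0] 000001*, 000100*, 000101*, 000110*, 001000*, 001001*, 010010*, 010100*, 010101*, 011001*, 011010*, 011011*, 011110*, 100000*, 100010*, 100100*, 110001*, 110011*, 110101*, 111011*, 111100*, 111110*
[col 1] -00100, -10101, -11011, -11110, 0-0100*, 0-0101*, 0-1001, 00-001, 000-01, 0001-0, 00010-*, 00100-, 01-010, 01010-*, 011-10, 0110-1, 01101-, 100-00, 1000-0, 11-011, 110-01, 1100-1, 1111-0
[col 2] 0-010-
Prime implicants: -00100, -10101, -11011, -11110, 0-010-, 0-1001, 00-001, 000-01, 0001-0, 00100-, 01-010, 011-10, 0110-1, 01101-, 100-00, 1000-0, 11-011, 110-01, 1100-1, 1111-0
PI chart (minterm → PIs covering it):
  1 | 00-001,000-01
  4 | -00100,0-010-,0001-0
  6 | 0001-0  (sole → essential)
  8 | 00100-  (sole → essential)
  9 | 0-1001,00-001,00100-
  18 | 01-010  (sole → essential)
  20 | 0-010-  (sole → essential)
  21 | -10101,0-010-
  25 | 0-1001,0110-1
  26 | 01-010,011-10,01101-
  30 | -11110,011-10
  32 | 100-00,1000-0
  34 | 1000-0  (sole → essential)
  49 | 110-01,1100-1
  51 | 11-011,1100-1
  53 | -10101,110-01
  59 | -11011,11-011
  62 | -11110,1111-0
Essential prime implicants: 0-010-, 0001-0, 00100-, 01-010, 1000-0

5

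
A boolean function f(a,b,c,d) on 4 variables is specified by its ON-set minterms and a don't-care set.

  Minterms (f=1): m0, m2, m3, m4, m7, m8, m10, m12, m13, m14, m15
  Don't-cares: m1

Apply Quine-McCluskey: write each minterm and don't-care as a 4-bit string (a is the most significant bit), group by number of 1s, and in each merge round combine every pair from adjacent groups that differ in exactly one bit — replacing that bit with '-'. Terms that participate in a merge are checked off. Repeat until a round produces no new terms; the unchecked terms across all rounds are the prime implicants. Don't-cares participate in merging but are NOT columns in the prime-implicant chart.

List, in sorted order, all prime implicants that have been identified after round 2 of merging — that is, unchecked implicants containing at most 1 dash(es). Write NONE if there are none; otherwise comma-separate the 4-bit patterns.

-111, 0-11

Round 0: 0000✓ 0001✓ 0010✓ 0011✓ 0100✓ 0111✓ 1000✓ 1010✓ 1100✓ 1101✓ 1110✓ 1111✓
Round 1: -000✓ -010✓ -100✓ -111 0-00✓ 0-11 00-0✓ 00-1✓ 000-✓ 001-✓ 1-00✓ 1-10✓ 10-0✓ 11-0✓ 11-1✓ 110-✓ 111-✓
Round 2: --00 -0-0 00-- 1--0 11--
PIs = {--00, -0-0, -111, 0-11, 00--, 1--0, 11--}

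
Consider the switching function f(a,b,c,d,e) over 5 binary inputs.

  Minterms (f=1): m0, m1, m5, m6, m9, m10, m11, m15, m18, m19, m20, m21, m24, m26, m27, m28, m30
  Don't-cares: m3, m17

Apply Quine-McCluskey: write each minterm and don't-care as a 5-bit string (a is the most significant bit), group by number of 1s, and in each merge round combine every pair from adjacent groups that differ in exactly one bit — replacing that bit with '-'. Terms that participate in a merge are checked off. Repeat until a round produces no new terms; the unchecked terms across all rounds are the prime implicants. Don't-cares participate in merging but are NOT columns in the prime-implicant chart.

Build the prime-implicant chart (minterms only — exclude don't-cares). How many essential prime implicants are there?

size-2^0 implicants → 00000(✓)  00001(✓)  00011(✓)  00101(✓)  00110  01001(✓)  01010(✓)  01011(✓)  01111(✓)  10001(✓)  10010(✓)  10011(✓)  10100(✓)  10101(✓)  11000(✓)  11010(✓)  11011(✓)  11100(✓)  11110(✓)
size-2^1 implicants → -0001(✓)  -0011(✓)  -0101(✓)  -1010(✓)  -1011(✓)  0-001(✓)  0-011(✓)  00-01(✓)  000-1(✓)  0000-  01-11  010-1(✓)  0101-(✓)  1-010(✓)  1-011(✓)  1-100  10-01(✓)  100-1(✓)  1001-(✓)  1010-  11-00(✓)  11-10(✓)  110-0(✓)  1101-(✓)  111-0(✓)
size-2^2 implicants → --011  -0-01  -00-1  -101-  0-0-1  1-01-  11--0
Unchecked terms (primes): --011, -0-01, -00-1, -101-, 0-0-1, 0000-, 00110, 01-11, 1-01-, 1-100, 1010-, 11--0
Minterm coverage:
  m0 ⊆ 0000- [E]
  m1 ⊆ -0-01,-00-1,0-0-1,0000-
  m5 ⊆ -0-01 [E]
  m6 ⊆ 00110 [E]
  m9 ⊆ 0-0-1 [E]
  m10 ⊆ -101- [E]
  m11 ⊆ --011,-101-,0-0-1,01-11
  m15 ⊆ 01-11 [E]
  m18 ⊆ 1-01- [E]
  m19 ⊆ --011,-00-1,1-01-
  m20 ⊆ 1-100,1010-
  m21 ⊆ -0-01,1010-
  m24 ⊆ 11--0 [E]
  m26 ⊆ -101-,1-01-,11--0
  m27 ⊆ --011,-101-,1-01-
  m28 ⊆ 1-100,11--0
  m30 ⊆ 11--0 [E]
E = {-0-01, -101-, 0-0-1, 0000-, 00110, 01-11, 1-01-, 11--0}

8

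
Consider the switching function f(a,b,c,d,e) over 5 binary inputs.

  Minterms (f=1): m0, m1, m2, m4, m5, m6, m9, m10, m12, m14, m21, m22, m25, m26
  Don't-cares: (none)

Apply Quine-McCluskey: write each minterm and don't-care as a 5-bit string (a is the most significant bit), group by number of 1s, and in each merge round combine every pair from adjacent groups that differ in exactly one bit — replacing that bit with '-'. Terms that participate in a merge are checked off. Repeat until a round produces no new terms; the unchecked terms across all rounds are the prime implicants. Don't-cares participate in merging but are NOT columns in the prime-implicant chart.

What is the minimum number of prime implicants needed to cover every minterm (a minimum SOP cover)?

size-2^0 implicants → 00000(✓)  00001(✓)  00010(✓)  00100(✓)  00101(✓)  00110(✓)  01001(✓)  01010(✓)  01100(✓)  01110(✓)  10101(✓)  10110(✓)  11001(✓)  11010(✓)
size-2^1 implicants → -0101  -0110  -1001  -1010  0-001  0-010(✓)  0-100(✓)  0-110(✓)  00-00(✓)  00-01(✓)  00-10(✓)  000-0(✓)  0000-(✓)  001-0(✓)  0010-(✓)  01-10(✓)  011-0(✓)
size-2^2 implicants → 0--10  0-1-0  00--0  00-0-
Unchecked terms (primes): -0101, -0110, -1001, -1010, 0--10, 0-001, 0-1-0, 00--0, 00-0-
Minterm coverage:
  m0 ⊆ 00--0,00-0-
  m1 ⊆ 0-001,00-0-
  m2 ⊆ 0--10,00--0
  m4 ⊆ 0-1-0,00--0,00-0-
  m5 ⊆ -0101,00-0-
  m6 ⊆ -0110,0--10,0-1-0,00--0
  m9 ⊆ -1001,0-001
  m10 ⊆ -1010,0--10
  m12 ⊆ 0-1-0 [E]
  m14 ⊆ 0--10,0-1-0
  m21 ⊆ -0101 [E]
  m22 ⊆ -0110 [E]
  m25 ⊆ -1001 [E]
  m26 ⊆ -1010 [E]
E = {-0101, -0110, -1001, -1010, 0-1-0}
Petrick residual → 0--10, 00-0-
Cover = b'cd'e + b'cde' + bc'd'e + bc'de' + a'de' + a'ce' + a'b'd'  |cover|=7

7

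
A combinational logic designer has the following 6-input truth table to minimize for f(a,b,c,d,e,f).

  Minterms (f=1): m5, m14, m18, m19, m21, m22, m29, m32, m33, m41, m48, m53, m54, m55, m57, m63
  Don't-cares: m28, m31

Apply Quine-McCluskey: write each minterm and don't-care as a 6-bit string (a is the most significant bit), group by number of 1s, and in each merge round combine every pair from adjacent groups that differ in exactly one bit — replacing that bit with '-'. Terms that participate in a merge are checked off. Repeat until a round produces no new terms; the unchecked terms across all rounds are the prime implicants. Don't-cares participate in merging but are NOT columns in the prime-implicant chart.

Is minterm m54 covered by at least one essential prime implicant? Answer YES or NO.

NO

Round 0: 000101✓ 001110 010010✓ 010011✓ 010101✓ 010110✓ 011100✓ 011101✓ 011111✓ 100000✓ 100001✓ 101001✓ 110000✓ 110101✓ 110110✓ 110111✓ 111001✓ 111111✓
Round 1: -10101 -10110 -11111 0-0101 01-101 010-10 01001- 0111-1 01110- 1-0000 1-1001 10-001 10000- 11-111 1101-1 11011-
PIs = {-10101, -10110, -11111, 0-0101, 001110, 01-101, 010-10, 01001-, 0111-1, 01110-, 1-0000, 1-1001, 10-001, 10000-, 11-111, 1101-1, 11011-}
Coverage chart:
  m5: 0-0101 ←essential
  m14: 001110 ←essential
  m18: 010-10,01001-
  m19: 01001- ←essential
  m21: -10101,0-0101,01-101
  m22: -10110,010-10
  m29: 01-101,0111-1,01110-
  m32: 1-0000,10000-
  m33: 10-001,10000-
  m41: 1-1001,10-001
  m48: 1-0000 ←essential
  m53: -10101,1101-1
  m54: -10110,11011-
  m55: 11-111,1101-1,11011-
  m57: 1-1001 ←essential
  m63: -11111,11-111
Essential: 0-0101, 001110, 01001-, 1-0000, 1-1001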